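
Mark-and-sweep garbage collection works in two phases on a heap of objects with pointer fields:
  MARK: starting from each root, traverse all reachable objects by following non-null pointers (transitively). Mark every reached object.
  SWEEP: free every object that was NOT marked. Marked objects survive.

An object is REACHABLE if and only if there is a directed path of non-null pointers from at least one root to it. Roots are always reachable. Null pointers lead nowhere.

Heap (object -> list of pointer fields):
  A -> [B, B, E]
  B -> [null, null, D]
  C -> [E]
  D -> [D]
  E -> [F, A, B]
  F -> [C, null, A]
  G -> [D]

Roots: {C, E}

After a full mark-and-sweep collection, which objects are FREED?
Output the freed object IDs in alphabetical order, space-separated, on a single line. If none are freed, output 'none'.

Answer: G

Derivation:
Roots: C E
Mark C: refs=E, marked=C
Mark E: refs=F A B, marked=C E
Mark F: refs=C null A, marked=C E F
Mark A: refs=B B E, marked=A C E F
Mark B: refs=null null D, marked=A B C E F
Mark D: refs=D, marked=A B C D E F
Unmarked (collected): G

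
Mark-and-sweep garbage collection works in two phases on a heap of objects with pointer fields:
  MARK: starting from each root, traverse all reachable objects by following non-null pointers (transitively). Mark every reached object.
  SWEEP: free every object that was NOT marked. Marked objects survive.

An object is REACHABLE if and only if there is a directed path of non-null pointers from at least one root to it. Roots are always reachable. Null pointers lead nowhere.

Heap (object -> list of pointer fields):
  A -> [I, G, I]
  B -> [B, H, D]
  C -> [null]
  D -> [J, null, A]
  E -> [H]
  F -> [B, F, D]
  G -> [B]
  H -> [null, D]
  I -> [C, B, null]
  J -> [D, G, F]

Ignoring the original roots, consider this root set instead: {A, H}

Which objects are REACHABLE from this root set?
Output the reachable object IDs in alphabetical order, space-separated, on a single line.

Roots: A H
Mark A: refs=I G I, marked=A
Mark H: refs=null D, marked=A H
Mark I: refs=C B null, marked=A H I
Mark G: refs=B, marked=A G H I
Mark D: refs=J null A, marked=A D G H I
Mark C: refs=null, marked=A C D G H I
Mark B: refs=B H D, marked=A B C D G H I
Mark J: refs=D G F, marked=A B C D G H I J
Mark F: refs=B F D, marked=A B C D F G H I J
Unmarked (collected): E

Answer: A B C D F G H I J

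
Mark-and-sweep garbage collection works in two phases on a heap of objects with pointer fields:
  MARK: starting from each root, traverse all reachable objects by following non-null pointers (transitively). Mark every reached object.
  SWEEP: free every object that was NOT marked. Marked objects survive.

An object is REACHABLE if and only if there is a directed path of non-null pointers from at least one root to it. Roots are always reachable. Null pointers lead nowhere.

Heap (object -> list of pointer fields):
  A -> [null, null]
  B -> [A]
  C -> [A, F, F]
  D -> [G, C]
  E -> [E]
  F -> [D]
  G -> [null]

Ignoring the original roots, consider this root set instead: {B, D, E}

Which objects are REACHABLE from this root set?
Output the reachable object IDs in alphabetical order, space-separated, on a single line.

Answer: A B C D E F G

Derivation:
Roots: B D E
Mark B: refs=A, marked=B
Mark D: refs=G C, marked=B D
Mark E: refs=E, marked=B D E
Mark A: refs=null null, marked=A B D E
Mark G: refs=null, marked=A B D E G
Mark C: refs=A F F, marked=A B C D E G
Mark F: refs=D, marked=A B C D E F G
Unmarked (collected): (none)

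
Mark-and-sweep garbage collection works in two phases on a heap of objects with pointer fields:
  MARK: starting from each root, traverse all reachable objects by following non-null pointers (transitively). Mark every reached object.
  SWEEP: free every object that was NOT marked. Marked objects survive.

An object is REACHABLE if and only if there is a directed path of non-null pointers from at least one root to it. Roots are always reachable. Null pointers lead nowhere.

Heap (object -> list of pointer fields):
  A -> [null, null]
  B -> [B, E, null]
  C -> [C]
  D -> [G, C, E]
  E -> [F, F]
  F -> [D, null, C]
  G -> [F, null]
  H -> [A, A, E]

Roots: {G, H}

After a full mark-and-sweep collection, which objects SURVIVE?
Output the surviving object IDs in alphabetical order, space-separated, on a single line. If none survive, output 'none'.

Roots: G H
Mark G: refs=F null, marked=G
Mark H: refs=A A E, marked=G H
Mark F: refs=D null C, marked=F G H
Mark A: refs=null null, marked=A F G H
Mark E: refs=F F, marked=A E F G H
Mark D: refs=G C E, marked=A D E F G H
Mark C: refs=C, marked=A C D E F G H
Unmarked (collected): B

Answer: A C D E F G H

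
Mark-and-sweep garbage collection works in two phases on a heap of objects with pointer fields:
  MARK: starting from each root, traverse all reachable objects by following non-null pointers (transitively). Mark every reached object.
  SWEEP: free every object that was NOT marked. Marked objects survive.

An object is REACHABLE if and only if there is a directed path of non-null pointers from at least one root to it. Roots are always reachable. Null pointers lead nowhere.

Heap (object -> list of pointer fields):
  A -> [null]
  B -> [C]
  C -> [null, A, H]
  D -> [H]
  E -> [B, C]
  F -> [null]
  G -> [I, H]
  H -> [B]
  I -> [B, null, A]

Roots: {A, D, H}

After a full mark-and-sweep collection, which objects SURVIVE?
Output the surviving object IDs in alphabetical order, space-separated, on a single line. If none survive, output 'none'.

Answer: A B C D H

Derivation:
Roots: A D H
Mark A: refs=null, marked=A
Mark D: refs=H, marked=A D
Mark H: refs=B, marked=A D H
Mark B: refs=C, marked=A B D H
Mark C: refs=null A H, marked=A B C D H
Unmarked (collected): E F G I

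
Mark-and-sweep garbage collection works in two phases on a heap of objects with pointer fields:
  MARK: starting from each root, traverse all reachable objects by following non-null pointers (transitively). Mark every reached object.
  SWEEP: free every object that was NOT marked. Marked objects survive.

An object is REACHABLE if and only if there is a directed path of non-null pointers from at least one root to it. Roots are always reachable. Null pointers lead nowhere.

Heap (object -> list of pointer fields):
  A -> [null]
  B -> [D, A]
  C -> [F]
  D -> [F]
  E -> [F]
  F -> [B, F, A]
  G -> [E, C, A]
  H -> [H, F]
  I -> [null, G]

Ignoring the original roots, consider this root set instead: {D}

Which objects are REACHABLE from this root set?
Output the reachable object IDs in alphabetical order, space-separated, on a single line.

Answer: A B D F

Derivation:
Roots: D
Mark D: refs=F, marked=D
Mark F: refs=B F A, marked=D F
Mark B: refs=D A, marked=B D F
Mark A: refs=null, marked=A B D F
Unmarked (collected): C E G H I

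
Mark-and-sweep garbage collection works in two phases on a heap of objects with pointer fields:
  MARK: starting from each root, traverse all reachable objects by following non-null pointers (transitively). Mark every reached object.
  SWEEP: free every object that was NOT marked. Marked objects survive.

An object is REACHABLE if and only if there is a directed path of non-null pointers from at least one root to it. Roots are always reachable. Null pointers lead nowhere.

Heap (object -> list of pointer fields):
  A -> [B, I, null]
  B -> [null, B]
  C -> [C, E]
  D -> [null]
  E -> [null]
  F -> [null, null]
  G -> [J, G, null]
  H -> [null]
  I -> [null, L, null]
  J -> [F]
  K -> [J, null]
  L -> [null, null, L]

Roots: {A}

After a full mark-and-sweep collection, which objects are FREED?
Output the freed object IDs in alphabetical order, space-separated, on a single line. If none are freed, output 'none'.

Roots: A
Mark A: refs=B I null, marked=A
Mark B: refs=null B, marked=A B
Mark I: refs=null L null, marked=A B I
Mark L: refs=null null L, marked=A B I L
Unmarked (collected): C D E F G H J K

Answer: C D E F G H J K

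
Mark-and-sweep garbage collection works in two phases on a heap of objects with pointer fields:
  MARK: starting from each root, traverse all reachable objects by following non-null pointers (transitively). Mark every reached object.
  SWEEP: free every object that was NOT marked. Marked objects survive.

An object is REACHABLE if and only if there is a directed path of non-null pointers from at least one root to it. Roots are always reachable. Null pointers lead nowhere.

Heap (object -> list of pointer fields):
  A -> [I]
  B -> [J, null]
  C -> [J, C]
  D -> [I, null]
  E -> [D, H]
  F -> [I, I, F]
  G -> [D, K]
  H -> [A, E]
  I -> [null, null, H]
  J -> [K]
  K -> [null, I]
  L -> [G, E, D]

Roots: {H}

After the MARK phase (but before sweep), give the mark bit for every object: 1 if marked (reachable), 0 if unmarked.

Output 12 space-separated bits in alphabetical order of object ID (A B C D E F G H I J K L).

Roots: H
Mark H: refs=A E, marked=H
Mark A: refs=I, marked=A H
Mark E: refs=D H, marked=A E H
Mark I: refs=null null H, marked=A E H I
Mark D: refs=I null, marked=A D E H I
Unmarked (collected): B C F G J K L

Answer: 1 0 0 1 1 0 0 1 1 0 0 0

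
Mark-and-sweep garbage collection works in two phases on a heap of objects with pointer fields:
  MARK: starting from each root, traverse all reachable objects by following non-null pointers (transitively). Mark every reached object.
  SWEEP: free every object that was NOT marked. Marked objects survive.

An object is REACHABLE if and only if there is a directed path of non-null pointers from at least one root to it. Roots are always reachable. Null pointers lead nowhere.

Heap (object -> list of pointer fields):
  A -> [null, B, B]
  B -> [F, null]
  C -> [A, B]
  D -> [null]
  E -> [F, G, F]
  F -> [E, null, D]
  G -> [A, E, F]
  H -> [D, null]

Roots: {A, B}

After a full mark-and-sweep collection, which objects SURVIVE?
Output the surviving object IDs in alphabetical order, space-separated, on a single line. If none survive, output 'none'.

Roots: A B
Mark A: refs=null B B, marked=A
Mark B: refs=F null, marked=A B
Mark F: refs=E null D, marked=A B F
Mark E: refs=F G F, marked=A B E F
Mark D: refs=null, marked=A B D E F
Mark G: refs=A E F, marked=A B D E F G
Unmarked (collected): C H

Answer: A B D E F G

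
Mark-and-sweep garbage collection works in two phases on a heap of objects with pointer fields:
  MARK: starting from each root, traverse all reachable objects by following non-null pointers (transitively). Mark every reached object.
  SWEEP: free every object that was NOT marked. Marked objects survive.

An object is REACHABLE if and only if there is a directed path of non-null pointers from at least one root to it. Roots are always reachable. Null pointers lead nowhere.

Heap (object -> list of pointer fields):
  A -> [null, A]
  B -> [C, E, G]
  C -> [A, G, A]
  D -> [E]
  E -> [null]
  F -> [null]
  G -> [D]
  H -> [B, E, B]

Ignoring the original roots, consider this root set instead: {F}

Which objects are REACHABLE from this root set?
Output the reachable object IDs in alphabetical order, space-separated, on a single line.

Roots: F
Mark F: refs=null, marked=F
Unmarked (collected): A B C D E G H

Answer: F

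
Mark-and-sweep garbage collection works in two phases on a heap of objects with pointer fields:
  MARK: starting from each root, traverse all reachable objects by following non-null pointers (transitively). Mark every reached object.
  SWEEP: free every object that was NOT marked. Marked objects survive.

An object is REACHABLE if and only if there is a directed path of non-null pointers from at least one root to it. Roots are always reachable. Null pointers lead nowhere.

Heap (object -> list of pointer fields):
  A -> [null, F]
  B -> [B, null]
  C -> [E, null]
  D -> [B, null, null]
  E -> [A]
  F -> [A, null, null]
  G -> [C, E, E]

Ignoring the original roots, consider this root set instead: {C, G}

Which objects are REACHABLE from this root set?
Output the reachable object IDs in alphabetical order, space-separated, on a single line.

Answer: A C E F G

Derivation:
Roots: C G
Mark C: refs=E null, marked=C
Mark G: refs=C E E, marked=C G
Mark E: refs=A, marked=C E G
Mark A: refs=null F, marked=A C E G
Mark F: refs=A null null, marked=A C E F G
Unmarked (collected): B D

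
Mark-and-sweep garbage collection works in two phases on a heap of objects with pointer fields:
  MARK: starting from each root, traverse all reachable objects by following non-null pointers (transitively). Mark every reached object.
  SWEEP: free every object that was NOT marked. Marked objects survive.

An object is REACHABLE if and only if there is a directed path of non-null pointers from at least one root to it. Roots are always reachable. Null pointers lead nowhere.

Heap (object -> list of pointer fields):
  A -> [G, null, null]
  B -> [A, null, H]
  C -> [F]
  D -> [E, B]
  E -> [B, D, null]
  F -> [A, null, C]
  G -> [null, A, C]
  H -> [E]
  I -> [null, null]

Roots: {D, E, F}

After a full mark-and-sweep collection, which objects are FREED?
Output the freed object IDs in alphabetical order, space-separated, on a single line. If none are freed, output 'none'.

Roots: D E F
Mark D: refs=E B, marked=D
Mark E: refs=B D null, marked=D E
Mark F: refs=A null C, marked=D E F
Mark B: refs=A null H, marked=B D E F
Mark A: refs=G null null, marked=A B D E F
Mark C: refs=F, marked=A B C D E F
Mark H: refs=E, marked=A B C D E F H
Mark G: refs=null A C, marked=A B C D E F G H
Unmarked (collected): I

Answer: I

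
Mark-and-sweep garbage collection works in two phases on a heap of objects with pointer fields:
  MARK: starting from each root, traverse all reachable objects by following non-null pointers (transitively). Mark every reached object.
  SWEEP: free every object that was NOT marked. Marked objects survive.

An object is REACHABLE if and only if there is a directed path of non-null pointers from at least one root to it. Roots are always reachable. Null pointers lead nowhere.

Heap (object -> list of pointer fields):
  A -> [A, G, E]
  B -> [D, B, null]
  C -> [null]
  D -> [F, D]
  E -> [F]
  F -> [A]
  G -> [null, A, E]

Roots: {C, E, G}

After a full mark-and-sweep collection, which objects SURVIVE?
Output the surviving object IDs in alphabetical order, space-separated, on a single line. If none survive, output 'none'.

Roots: C E G
Mark C: refs=null, marked=C
Mark E: refs=F, marked=C E
Mark G: refs=null A E, marked=C E G
Mark F: refs=A, marked=C E F G
Mark A: refs=A G E, marked=A C E F G
Unmarked (collected): B D

Answer: A C E F G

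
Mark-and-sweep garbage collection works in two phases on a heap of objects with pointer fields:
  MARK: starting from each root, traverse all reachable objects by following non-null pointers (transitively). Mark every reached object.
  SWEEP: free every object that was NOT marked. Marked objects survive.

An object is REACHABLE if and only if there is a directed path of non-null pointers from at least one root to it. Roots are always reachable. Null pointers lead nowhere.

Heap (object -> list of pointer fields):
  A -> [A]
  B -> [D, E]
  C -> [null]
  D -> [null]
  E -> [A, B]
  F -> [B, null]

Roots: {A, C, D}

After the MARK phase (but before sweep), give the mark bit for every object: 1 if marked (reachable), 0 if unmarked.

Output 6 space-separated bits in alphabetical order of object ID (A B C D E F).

Roots: A C D
Mark A: refs=A, marked=A
Mark C: refs=null, marked=A C
Mark D: refs=null, marked=A C D
Unmarked (collected): B E F

Answer: 1 0 1 1 0 0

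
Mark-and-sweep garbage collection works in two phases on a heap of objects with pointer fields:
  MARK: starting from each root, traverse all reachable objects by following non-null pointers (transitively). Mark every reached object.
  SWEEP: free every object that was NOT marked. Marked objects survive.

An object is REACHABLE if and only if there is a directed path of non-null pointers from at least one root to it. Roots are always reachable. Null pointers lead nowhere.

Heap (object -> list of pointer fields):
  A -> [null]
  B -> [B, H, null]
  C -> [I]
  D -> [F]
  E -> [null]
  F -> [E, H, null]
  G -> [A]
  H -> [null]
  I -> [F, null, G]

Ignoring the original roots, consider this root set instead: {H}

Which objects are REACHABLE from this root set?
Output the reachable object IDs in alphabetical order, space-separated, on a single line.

Answer: H

Derivation:
Roots: H
Mark H: refs=null, marked=H
Unmarked (collected): A B C D E F G I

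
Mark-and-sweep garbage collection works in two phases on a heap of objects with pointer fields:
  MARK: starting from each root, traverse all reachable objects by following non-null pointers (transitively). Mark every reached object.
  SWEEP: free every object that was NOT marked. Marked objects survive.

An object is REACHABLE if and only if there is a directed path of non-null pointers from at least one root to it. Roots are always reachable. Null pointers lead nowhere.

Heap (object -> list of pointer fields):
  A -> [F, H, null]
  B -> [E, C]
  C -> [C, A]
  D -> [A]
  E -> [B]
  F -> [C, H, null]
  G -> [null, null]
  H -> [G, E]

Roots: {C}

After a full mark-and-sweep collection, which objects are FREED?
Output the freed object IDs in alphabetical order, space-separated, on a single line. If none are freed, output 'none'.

Answer: D

Derivation:
Roots: C
Mark C: refs=C A, marked=C
Mark A: refs=F H null, marked=A C
Mark F: refs=C H null, marked=A C F
Mark H: refs=G E, marked=A C F H
Mark G: refs=null null, marked=A C F G H
Mark E: refs=B, marked=A C E F G H
Mark B: refs=E C, marked=A B C E F G H
Unmarked (collected): D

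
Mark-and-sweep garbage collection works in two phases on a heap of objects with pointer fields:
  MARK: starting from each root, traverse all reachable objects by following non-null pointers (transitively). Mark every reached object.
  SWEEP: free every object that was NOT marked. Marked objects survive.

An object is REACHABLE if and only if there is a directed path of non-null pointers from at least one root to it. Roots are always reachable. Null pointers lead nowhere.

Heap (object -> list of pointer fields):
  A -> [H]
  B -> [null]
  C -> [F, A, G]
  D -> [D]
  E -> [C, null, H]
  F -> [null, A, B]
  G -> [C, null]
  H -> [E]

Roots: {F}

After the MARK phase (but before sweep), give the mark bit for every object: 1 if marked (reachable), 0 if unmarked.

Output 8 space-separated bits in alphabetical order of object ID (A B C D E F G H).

Roots: F
Mark F: refs=null A B, marked=F
Mark A: refs=H, marked=A F
Mark B: refs=null, marked=A B F
Mark H: refs=E, marked=A B F H
Mark E: refs=C null H, marked=A B E F H
Mark C: refs=F A G, marked=A B C E F H
Mark G: refs=C null, marked=A B C E F G H
Unmarked (collected): D

Answer: 1 1 1 0 1 1 1 1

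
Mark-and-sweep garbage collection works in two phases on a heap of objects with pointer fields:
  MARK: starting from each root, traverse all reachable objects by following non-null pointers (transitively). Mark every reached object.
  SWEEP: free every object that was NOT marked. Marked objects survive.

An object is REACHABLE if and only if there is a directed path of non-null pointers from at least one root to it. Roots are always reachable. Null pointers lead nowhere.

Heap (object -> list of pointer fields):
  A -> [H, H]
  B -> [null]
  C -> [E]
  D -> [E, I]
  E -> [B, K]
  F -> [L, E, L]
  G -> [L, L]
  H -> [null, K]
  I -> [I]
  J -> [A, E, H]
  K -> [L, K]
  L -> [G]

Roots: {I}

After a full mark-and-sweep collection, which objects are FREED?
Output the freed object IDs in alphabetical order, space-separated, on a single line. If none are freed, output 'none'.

Answer: A B C D E F G H J K L

Derivation:
Roots: I
Mark I: refs=I, marked=I
Unmarked (collected): A B C D E F G H J K L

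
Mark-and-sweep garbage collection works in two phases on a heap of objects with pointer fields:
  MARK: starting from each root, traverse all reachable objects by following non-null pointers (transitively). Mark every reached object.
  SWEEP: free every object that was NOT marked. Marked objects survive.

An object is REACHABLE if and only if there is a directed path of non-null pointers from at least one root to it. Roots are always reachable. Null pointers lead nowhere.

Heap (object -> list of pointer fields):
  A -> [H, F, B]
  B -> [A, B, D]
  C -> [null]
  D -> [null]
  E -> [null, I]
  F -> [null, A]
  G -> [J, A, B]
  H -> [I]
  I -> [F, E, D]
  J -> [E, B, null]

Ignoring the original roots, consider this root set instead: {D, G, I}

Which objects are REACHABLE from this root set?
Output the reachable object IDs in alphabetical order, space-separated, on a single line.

Roots: D G I
Mark D: refs=null, marked=D
Mark G: refs=J A B, marked=D G
Mark I: refs=F E D, marked=D G I
Mark J: refs=E B null, marked=D G I J
Mark A: refs=H F B, marked=A D G I J
Mark B: refs=A B D, marked=A B D G I J
Mark F: refs=null A, marked=A B D F G I J
Mark E: refs=null I, marked=A B D E F G I J
Mark H: refs=I, marked=A B D E F G H I J
Unmarked (collected): C

Answer: A B D E F G H I J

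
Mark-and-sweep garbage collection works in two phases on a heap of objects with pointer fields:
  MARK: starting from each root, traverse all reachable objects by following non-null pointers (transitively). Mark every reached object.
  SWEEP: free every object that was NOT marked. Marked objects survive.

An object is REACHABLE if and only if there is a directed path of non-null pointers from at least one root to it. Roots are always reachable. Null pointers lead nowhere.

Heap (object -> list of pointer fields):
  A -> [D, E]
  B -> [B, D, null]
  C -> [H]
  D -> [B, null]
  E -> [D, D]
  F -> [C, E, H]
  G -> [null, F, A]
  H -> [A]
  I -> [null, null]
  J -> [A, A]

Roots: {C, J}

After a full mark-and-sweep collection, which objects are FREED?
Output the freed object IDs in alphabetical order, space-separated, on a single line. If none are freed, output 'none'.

Answer: F G I

Derivation:
Roots: C J
Mark C: refs=H, marked=C
Mark J: refs=A A, marked=C J
Mark H: refs=A, marked=C H J
Mark A: refs=D E, marked=A C H J
Mark D: refs=B null, marked=A C D H J
Mark E: refs=D D, marked=A C D E H J
Mark B: refs=B D null, marked=A B C D E H J
Unmarked (collected): F G I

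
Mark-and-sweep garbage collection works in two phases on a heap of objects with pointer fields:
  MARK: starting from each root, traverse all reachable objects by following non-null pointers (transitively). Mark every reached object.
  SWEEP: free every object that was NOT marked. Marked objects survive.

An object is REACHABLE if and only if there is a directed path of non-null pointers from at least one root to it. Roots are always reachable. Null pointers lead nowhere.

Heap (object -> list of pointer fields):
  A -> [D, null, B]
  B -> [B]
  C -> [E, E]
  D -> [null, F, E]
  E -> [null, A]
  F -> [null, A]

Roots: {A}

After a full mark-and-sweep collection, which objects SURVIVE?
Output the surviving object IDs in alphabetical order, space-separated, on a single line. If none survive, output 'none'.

Answer: A B D E F

Derivation:
Roots: A
Mark A: refs=D null B, marked=A
Mark D: refs=null F E, marked=A D
Mark B: refs=B, marked=A B D
Mark F: refs=null A, marked=A B D F
Mark E: refs=null A, marked=A B D E F
Unmarked (collected): C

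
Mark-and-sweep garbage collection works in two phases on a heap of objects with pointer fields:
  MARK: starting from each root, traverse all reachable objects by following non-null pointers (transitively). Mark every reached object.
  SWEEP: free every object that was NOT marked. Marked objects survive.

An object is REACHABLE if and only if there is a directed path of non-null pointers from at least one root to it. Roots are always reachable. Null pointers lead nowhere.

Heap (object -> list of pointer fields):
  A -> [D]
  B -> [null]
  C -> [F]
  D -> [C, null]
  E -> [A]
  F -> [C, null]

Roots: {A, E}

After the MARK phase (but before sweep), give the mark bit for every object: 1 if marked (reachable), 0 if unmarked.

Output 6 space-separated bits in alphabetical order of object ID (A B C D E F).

Answer: 1 0 1 1 1 1

Derivation:
Roots: A E
Mark A: refs=D, marked=A
Mark E: refs=A, marked=A E
Mark D: refs=C null, marked=A D E
Mark C: refs=F, marked=A C D E
Mark F: refs=C null, marked=A C D E F
Unmarked (collected): B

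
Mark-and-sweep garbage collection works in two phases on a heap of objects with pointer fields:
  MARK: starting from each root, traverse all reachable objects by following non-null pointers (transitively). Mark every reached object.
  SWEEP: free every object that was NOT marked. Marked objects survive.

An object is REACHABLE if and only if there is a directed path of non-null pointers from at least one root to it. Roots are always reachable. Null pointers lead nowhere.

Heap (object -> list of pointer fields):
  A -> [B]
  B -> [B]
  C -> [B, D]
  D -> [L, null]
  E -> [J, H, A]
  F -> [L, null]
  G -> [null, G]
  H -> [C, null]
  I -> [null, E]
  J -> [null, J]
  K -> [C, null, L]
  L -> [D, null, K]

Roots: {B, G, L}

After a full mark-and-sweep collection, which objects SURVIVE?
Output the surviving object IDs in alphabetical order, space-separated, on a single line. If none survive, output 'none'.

Answer: B C D G K L

Derivation:
Roots: B G L
Mark B: refs=B, marked=B
Mark G: refs=null G, marked=B G
Mark L: refs=D null K, marked=B G L
Mark D: refs=L null, marked=B D G L
Mark K: refs=C null L, marked=B D G K L
Mark C: refs=B D, marked=B C D G K L
Unmarked (collected): A E F H I J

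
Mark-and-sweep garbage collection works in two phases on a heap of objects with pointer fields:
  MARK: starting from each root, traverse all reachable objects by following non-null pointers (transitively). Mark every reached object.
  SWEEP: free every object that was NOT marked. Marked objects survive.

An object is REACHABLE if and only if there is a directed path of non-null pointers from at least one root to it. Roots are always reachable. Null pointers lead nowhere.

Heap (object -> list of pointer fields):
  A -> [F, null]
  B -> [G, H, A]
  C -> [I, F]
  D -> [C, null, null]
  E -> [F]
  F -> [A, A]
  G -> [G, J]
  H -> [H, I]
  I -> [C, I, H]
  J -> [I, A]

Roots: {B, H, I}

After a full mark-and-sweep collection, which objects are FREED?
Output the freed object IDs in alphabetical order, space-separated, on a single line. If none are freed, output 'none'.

Roots: B H I
Mark B: refs=G H A, marked=B
Mark H: refs=H I, marked=B H
Mark I: refs=C I H, marked=B H I
Mark G: refs=G J, marked=B G H I
Mark A: refs=F null, marked=A B G H I
Mark C: refs=I F, marked=A B C G H I
Mark J: refs=I A, marked=A B C G H I J
Mark F: refs=A A, marked=A B C F G H I J
Unmarked (collected): D E

Answer: D E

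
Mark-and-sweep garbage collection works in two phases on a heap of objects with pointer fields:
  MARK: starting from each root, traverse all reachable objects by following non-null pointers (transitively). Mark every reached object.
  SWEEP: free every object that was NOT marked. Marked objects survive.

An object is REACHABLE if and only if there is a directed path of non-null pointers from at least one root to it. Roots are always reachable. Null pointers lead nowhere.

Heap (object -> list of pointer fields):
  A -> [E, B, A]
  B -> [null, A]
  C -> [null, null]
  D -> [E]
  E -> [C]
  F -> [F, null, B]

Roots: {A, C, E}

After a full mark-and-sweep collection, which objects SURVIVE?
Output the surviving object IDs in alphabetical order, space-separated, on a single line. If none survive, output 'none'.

Answer: A B C E

Derivation:
Roots: A C E
Mark A: refs=E B A, marked=A
Mark C: refs=null null, marked=A C
Mark E: refs=C, marked=A C E
Mark B: refs=null A, marked=A B C E
Unmarked (collected): D F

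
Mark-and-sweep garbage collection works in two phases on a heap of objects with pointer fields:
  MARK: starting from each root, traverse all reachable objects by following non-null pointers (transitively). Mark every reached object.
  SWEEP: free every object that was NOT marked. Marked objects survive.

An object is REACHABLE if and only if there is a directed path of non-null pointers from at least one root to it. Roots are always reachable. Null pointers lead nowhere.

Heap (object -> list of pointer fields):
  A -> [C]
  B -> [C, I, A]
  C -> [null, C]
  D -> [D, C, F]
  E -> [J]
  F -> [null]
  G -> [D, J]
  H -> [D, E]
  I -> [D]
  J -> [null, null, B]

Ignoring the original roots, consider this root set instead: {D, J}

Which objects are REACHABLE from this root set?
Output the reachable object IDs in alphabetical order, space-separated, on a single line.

Answer: A B C D F I J

Derivation:
Roots: D J
Mark D: refs=D C F, marked=D
Mark J: refs=null null B, marked=D J
Mark C: refs=null C, marked=C D J
Mark F: refs=null, marked=C D F J
Mark B: refs=C I A, marked=B C D F J
Mark I: refs=D, marked=B C D F I J
Mark A: refs=C, marked=A B C D F I J
Unmarked (collected): E G H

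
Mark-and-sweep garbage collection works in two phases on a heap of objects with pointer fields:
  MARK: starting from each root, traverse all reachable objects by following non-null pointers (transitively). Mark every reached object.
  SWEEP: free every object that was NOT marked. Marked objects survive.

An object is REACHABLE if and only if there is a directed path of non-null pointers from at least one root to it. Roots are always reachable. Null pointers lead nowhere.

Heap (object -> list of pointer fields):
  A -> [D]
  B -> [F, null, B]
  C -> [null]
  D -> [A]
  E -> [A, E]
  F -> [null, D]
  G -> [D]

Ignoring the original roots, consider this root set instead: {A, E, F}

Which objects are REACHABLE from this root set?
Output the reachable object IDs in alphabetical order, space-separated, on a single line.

Roots: A E F
Mark A: refs=D, marked=A
Mark E: refs=A E, marked=A E
Mark F: refs=null D, marked=A E F
Mark D: refs=A, marked=A D E F
Unmarked (collected): B C G

Answer: A D E F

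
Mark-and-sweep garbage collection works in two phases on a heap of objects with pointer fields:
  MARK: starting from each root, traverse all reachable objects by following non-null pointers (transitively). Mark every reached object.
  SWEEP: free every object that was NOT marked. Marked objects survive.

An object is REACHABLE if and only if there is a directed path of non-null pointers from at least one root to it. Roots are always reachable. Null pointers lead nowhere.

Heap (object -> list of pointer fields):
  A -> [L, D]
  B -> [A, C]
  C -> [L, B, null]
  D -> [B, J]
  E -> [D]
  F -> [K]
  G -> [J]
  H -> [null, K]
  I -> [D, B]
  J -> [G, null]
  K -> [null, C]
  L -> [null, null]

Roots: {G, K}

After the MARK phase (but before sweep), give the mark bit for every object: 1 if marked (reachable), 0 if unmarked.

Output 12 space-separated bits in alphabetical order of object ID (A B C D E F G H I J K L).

Roots: G K
Mark G: refs=J, marked=G
Mark K: refs=null C, marked=G K
Mark J: refs=G null, marked=G J K
Mark C: refs=L B null, marked=C G J K
Mark L: refs=null null, marked=C G J K L
Mark B: refs=A C, marked=B C G J K L
Mark A: refs=L D, marked=A B C G J K L
Mark D: refs=B J, marked=A B C D G J K L
Unmarked (collected): E F H I

Answer: 1 1 1 1 0 0 1 0 0 1 1 1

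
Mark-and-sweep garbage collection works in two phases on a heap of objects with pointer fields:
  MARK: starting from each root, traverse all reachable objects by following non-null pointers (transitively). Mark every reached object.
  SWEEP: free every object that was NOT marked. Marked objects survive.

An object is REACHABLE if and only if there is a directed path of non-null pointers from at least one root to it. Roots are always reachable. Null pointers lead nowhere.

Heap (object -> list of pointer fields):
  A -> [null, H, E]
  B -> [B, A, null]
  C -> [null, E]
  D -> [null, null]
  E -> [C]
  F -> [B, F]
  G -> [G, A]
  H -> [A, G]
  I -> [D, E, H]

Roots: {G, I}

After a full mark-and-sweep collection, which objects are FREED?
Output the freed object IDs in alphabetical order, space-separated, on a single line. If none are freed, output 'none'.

Roots: G I
Mark G: refs=G A, marked=G
Mark I: refs=D E H, marked=G I
Mark A: refs=null H E, marked=A G I
Mark D: refs=null null, marked=A D G I
Mark E: refs=C, marked=A D E G I
Mark H: refs=A G, marked=A D E G H I
Mark C: refs=null E, marked=A C D E G H I
Unmarked (collected): B F

Answer: B F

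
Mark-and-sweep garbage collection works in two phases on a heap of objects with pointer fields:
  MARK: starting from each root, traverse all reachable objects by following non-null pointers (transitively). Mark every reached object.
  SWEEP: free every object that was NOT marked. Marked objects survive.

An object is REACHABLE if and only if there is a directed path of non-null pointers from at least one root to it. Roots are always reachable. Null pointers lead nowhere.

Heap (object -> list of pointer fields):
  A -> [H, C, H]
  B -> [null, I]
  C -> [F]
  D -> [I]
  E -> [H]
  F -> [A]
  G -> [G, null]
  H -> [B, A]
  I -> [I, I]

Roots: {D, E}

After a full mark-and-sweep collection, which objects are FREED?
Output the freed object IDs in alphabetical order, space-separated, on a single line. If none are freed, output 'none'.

Answer: G

Derivation:
Roots: D E
Mark D: refs=I, marked=D
Mark E: refs=H, marked=D E
Mark I: refs=I I, marked=D E I
Mark H: refs=B A, marked=D E H I
Mark B: refs=null I, marked=B D E H I
Mark A: refs=H C H, marked=A B D E H I
Mark C: refs=F, marked=A B C D E H I
Mark F: refs=A, marked=A B C D E F H I
Unmarked (collected): G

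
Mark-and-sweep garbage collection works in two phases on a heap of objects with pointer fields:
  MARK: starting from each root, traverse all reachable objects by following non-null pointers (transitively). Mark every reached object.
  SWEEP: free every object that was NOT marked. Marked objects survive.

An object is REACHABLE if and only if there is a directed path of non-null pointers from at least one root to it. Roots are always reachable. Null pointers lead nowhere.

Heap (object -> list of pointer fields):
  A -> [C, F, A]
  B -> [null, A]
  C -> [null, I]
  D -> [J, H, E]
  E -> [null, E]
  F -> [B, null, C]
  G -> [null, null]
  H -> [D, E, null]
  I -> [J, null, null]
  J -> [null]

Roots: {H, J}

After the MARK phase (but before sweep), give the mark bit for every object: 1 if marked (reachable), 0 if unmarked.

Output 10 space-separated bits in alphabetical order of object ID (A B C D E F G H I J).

Answer: 0 0 0 1 1 0 0 1 0 1

Derivation:
Roots: H J
Mark H: refs=D E null, marked=H
Mark J: refs=null, marked=H J
Mark D: refs=J H E, marked=D H J
Mark E: refs=null E, marked=D E H J
Unmarked (collected): A B C F G I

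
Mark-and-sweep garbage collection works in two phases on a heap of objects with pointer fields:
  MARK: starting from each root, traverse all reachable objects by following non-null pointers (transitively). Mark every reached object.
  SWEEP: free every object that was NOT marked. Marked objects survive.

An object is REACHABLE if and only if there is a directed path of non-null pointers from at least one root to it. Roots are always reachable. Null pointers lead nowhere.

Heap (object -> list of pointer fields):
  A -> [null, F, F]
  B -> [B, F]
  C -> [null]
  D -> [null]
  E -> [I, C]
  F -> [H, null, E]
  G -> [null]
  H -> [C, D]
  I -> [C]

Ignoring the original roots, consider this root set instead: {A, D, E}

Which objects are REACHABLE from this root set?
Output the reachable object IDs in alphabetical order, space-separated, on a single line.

Answer: A C D E F H I

Derivation:
Roots: A D E
Mark A: refs=null F F, marked=A
Mark D: refs=null, marked=A D
Mark E: refs=I C, marked=A D E
Mark F: refs=H null E, marked=A D E F
Mark I: refs=C, marked=A D E F I
Mark C: refs=null, marked=A C D E F I
Mark H: refs=C D, marked=A C D E F H I
Unmarked (collected): B G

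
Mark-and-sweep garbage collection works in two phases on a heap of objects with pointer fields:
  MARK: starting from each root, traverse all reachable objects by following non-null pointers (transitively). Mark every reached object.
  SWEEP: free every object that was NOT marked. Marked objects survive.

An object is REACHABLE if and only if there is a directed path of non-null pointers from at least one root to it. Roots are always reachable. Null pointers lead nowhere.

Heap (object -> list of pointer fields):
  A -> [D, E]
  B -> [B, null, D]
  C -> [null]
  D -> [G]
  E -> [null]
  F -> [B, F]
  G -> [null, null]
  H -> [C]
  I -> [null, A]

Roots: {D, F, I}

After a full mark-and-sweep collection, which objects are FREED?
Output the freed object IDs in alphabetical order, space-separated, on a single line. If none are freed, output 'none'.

Roots: D F I
Mark D: refs=G, marked=D
Mark F: refs=B F, marked=D F
Mark I: refs=null A, marked=D F I
Mark G: refs=null null, marked=D F G I
Mark B: refs=B null D, marked=B D F G I
Mark A: refs=D E, marked=A B D F G I
Mark E: refs=null, marked=A B D E F G I
Unmarked (collected): C H

Answer: C H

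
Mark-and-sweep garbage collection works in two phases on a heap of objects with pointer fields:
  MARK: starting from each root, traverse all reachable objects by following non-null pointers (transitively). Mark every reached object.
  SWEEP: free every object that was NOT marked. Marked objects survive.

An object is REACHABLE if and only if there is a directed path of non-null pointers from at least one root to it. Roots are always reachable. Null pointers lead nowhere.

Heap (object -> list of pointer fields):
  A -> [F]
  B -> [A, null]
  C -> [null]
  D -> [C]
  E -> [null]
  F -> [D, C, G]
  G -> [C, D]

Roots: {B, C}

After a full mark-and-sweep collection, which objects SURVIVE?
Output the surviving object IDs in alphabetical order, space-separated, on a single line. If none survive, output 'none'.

Answer: A B C D F G

Derivation:
Roots: B C
Mark B: refs=A null, marked=B
Mark C: refs=null, marked=B C
Mark A: refs=F, marked=A B C
Mark F: refs=D C G, marked=A B C F
Mark D: refs=C, marked=A B C D F
Mark G: refs=C D, marked=A B C D F G
Unmarked (collected): E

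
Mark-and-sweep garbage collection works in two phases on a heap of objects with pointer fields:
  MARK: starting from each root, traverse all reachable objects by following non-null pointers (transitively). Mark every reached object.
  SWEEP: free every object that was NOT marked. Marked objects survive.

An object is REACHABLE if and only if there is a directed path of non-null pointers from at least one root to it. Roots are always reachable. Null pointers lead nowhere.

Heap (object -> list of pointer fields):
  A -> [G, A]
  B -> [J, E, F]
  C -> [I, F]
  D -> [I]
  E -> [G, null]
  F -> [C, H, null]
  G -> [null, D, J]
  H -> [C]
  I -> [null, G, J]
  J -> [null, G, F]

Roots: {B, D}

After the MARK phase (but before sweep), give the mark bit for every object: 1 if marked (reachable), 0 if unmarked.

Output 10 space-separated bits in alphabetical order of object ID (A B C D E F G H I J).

Roots: B D
Mark B: refs=J E F, marked=B
Mark D: refs=I, marked=B D
Mark J: refs=null G F, marked=B D J
Mark E: refs=G null, marked=B D E J
Mark F: refs=C H null, marked=B D E F J
Mark I: refs=null G J, marked=B D E F I J
Mark G: refs=null D J, marked=B D E F G I J
Mark C: refs=I F, marked=B C D E F G I J
Mark H: refs=C, marked=B C D E F G H I J
Unmarked (collected): A

Answer: 0 1 1 1 1 1 1 1 1 1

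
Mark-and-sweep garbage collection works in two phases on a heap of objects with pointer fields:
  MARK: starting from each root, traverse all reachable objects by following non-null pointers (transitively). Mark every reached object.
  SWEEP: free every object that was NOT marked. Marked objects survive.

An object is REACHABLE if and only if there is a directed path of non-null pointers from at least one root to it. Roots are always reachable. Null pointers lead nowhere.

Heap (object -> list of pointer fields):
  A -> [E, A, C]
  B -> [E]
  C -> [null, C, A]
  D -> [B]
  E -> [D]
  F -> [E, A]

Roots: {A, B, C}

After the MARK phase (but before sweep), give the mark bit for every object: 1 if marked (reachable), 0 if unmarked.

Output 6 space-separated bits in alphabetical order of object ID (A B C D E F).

Answer: 1 1 1 1 1 0

Derivation:
Roots: A B C
Mark A: refs=E A C, marked=A
Mark B: refs=E, marked=A B
Mark C: refs=null C A, marked=A B C
Mark E: refs=D, marked=A B C E
Mark D: refs=B, marked=A B C D E
Unmarked (collected): F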